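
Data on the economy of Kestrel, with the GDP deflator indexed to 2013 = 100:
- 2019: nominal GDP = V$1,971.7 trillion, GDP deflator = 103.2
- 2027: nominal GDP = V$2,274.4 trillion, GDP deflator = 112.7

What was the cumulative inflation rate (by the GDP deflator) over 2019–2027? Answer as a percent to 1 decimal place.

Price-level change = 112.7 / 103.2 − 1 = 0.0921.

9.2%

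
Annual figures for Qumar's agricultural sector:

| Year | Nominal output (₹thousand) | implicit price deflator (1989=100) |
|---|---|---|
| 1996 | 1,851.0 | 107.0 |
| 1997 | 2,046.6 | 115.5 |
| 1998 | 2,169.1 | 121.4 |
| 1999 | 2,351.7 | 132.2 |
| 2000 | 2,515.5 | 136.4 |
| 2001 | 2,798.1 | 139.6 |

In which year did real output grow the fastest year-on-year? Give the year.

2001

1997: real = 2046.6/1.155 = 1771.95; growth vs 1996 (1729.91) = 2.43%.
1998: real = 2169.1/1.214 = 1786.74; growth vs 1997 (1771.95) = 0.83%.
1999: real = 2351.7/1.322 = 1778.90; growth vs 1998 (1786.74) = -0.44%.
2000: real = 2515.5/1.364 = 1844.21; growth vs 1999 (1778.90) = 3.67%.
2001: real = 2798.1/1.396 = 2004.37; growth vs 2000 (1844.21) = 8.68%.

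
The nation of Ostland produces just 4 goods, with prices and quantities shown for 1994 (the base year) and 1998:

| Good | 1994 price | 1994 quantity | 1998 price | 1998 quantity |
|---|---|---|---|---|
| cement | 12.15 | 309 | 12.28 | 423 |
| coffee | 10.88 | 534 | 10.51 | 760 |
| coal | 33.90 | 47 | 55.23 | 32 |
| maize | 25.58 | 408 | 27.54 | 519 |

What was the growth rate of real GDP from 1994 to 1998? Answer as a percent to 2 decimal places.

28.59%

Real GDP 1994 = Nominal GDP 1994 = 12.15·309 + 10.88·534 + 33.90·47 + 25.58·408 = 21594.21.
Real GDP 1998 (at 1994 prices) = 12.15·423 + 10.88·760 + 33.90·32 + 25.58·519 = 27769.07.
Real growth = 27769.07/21594.21 − 1 = 0.2859.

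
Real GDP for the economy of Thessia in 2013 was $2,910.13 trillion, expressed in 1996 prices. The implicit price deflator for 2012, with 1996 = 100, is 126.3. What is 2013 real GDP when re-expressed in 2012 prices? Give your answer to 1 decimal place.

Real GDP in 2012 prices = Real GDP in 1996 prices × (P_2012/P_1996) = 2910.13 × 1.263 = 3675.49.

$3,675.5 trillion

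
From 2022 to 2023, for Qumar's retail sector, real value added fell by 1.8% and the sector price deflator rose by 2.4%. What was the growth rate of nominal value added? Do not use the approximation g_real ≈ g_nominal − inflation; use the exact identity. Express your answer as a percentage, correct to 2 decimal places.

(1 + g_nom) = (1 + g_real)(1 + π) = 0.9820 × 1.0240 = 1.00557.

0.56%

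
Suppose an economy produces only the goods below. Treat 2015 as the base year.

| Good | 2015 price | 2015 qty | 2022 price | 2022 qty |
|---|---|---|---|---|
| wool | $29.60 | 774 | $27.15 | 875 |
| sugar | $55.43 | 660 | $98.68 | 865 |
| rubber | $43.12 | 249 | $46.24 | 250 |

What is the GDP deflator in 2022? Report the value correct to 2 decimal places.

142.60

Nominal GDP 2022 = 27.15·875 + 98.68·865 + 46.24·250 = 120674.45.
Real GDP 2022 (at 2015 prices) = 29.60·875 + 55.43·865 + 43.12·250 = 84626.95.
Deflator = Nominal/Real × 100 = 120674.45/84626.95 × 100 = 142.596.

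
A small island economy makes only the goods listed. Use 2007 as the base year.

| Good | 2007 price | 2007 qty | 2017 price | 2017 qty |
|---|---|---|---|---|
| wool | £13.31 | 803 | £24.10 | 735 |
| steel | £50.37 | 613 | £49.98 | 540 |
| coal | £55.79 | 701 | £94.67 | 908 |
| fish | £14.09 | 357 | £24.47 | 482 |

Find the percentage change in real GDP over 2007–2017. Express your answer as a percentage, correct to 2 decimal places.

Real GDP 2007 = Nominal GDP 2007 = 13.31·803 + 50.37·613 + 55.79·701 + 14.09·357 = 85703.66.
Real GDP 2017 (at 2007 prices) = 13.31·735 + 50.37·540 + 55.79·908 + 14.09·482 = 94431.35.
Real growth = 94431.35/85703.66 − 1 = 0.1018.

10.18%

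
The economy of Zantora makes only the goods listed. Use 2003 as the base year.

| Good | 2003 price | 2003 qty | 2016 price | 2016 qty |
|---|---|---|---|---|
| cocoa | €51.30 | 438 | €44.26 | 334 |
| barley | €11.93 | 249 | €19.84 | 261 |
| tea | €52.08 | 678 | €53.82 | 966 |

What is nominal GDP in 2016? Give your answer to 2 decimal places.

Nominal GDP 2016 = Σ (p_2016 × q_2016) = 44.26·334 + 19.84·261 + 53.82·966 = 71951.20.

€71951.20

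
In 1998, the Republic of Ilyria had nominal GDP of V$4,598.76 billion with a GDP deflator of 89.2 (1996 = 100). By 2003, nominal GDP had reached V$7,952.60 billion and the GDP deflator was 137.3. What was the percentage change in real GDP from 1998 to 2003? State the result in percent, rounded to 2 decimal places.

Real GDP 1998 = 4598.76 / 0.892 = 5155.56.
Real GDP 2003 = 7952.60 / 1.373 = 5792.13.
Real growth = 5792.13 / 5155.56 − 1 = 0.1235.

12.35%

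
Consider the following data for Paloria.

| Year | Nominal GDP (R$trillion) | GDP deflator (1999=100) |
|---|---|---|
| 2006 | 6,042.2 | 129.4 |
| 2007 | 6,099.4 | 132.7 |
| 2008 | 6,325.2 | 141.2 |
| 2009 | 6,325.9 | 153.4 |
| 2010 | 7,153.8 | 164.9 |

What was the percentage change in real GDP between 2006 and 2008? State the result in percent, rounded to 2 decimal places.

Real GDP 2006 = 6042.2/1.294 = 4669.40.
Real GDP 2008 = 6325.2/1.412 = 4479.60.
Change = 4479.60/4669.40 − 1 = -0.0406.

-4.06%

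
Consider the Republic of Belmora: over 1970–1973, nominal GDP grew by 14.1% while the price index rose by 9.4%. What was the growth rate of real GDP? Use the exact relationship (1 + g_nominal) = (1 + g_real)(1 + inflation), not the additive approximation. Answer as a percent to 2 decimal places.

(1 + g_nom) = (1 + g_real)(1 + π), so g_real = 1.1410 / 1.0940 − 1 = 0.04296.

4.30%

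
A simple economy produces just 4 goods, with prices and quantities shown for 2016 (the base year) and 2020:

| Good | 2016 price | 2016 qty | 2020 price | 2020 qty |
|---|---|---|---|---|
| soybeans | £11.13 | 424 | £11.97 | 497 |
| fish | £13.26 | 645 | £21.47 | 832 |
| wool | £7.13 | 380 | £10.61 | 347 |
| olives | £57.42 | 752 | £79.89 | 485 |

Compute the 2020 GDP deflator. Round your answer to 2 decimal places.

141.28

Nominal GDP 2020 = 11.97·497 + 21.47·832 + 10.61·347 + 79.89·485 = 66240.45.
Real GDP 2020 (at 2016 prices) = 11.13·497 + 13.26·832 + 7.13·347 + 57.42·485 = 46886.74.
Deflator = Nominal/Real × 100 = 66240.45/46886.74 × 100 = 141.278.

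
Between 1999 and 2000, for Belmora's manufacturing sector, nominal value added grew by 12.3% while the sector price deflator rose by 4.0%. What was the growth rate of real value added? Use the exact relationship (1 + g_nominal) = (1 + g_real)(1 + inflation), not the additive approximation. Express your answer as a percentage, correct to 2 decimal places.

(1 + g_nom) = (1 + g_real)(1 + π), so g_real = 1.1230 / 1.0400 − 1 = 0.07981.

7.98%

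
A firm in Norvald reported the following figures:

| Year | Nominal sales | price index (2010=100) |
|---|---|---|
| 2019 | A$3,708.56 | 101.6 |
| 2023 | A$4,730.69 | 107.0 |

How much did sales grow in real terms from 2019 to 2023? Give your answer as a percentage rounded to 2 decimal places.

21.12%

Real sales 2019 = 3708.56 / 1.016 = 3650.16.
Real sales 2023 = 4730.69 / 1.070 = 4421.21.
Real growth = 4421.21 / 3650.16 − 1 = 0.2112.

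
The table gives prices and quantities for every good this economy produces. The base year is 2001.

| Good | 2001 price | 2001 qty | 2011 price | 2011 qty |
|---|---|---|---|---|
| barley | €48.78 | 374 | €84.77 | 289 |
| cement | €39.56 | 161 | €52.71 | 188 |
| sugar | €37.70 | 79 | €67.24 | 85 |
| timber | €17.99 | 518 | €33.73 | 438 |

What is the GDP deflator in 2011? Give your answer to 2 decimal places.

Nominal GDP 2011 = 84.77·289 + 52.71·188 + 67.24·85 + 33.73·438 = 54897.15.
Real GDP 2011 (at 2001 prices) = 48.78·289 + 39.56·188 + 37.70·85 + 17.99·438 = 32618.82.
Deflator = Nominal/Real × 100 = 54897.15/32618.82 × 100 = 168.299.

168.30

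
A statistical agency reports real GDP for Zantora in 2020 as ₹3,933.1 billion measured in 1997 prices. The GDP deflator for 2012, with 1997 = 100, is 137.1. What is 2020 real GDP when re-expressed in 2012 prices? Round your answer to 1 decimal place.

Real GDP in 2012 prices = Real GDP in 1997 prices × (P_2012/P_1997) = 3933.1 × 1.371 = 5392.28.

₹5,392.3 billion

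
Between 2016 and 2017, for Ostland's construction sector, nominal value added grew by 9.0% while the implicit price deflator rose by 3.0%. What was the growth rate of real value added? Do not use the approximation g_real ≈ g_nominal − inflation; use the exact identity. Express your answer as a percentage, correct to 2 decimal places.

5.83%

(1 + g_nom) = (1 + g_real)(1 + π), so g_real = 1.0900 / 1.0300 − 1 = 0.05825.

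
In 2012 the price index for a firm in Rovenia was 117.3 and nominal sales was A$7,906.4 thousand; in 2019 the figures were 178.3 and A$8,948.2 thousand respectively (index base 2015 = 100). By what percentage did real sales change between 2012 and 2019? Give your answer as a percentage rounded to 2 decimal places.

-25.54%

Real sales 2012 = 7906.4 / 1.173 = 6740.32.
Real sales 2019 = 8948.2 / 1.783 = 5018.62.
Real growth = 5018.62 / 6740.32 − 1 = -0.2554.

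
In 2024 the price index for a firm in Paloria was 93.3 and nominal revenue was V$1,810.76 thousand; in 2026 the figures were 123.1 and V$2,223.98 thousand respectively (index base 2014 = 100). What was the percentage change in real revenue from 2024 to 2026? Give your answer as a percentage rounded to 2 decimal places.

Real revenue 2024 = 1810.76 / 0.933 = 1940.79.
Real revenue 2026 = 2223.98 / 1.231 = 1806.65.
Real growth = 1806.65 / 1940.79 − 1 = -0.0691.

-6.91%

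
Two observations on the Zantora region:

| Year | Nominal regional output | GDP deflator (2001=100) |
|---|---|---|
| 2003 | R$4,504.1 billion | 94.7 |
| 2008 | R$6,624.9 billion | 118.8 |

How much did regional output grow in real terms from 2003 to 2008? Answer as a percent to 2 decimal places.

Real regional output 2003 = 4504.1 / 0.947 = 4756.18.
Real regional output 2008 = 6624.9 / 1.188 = 5576.52.
Real growth = 5576.52 / 4756.18 − 1 = 0.1725.

17.25%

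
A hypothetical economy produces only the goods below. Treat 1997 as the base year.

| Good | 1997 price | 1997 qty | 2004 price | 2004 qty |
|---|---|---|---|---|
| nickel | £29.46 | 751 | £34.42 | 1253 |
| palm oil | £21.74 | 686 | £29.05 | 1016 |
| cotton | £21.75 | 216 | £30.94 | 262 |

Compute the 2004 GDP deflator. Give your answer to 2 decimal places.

124.81

Nominal GDP 2004 = 34.42·1253 + 29.05·1016 + 30.94·262 = 80749.34.
Real GDP 2004 (at 1997 prices) = 29.46·1253 + 21.74·1016 + 21.75·262 = 64699.72.
Deflator = Nominal/Real × 100 = 80749.34/64699.72 × 100 = 124.806.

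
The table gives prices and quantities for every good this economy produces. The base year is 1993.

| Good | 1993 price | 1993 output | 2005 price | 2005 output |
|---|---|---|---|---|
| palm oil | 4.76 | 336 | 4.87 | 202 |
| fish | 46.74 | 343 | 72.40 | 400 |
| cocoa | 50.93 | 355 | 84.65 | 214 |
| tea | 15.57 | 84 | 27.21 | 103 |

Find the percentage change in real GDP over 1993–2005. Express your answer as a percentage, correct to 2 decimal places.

-13.13%

Real GDP 1993 = Nominal GDP 1993 = 4.76·336 + 46.74·343 + 50.93·355 + 15.57·84 = 37019.21.
Real GDP 2005 (at 1993 prices) = 4.76·202 + 46.74·400 + 50.93·214 + 15.57·103 = 32160.25.
Real growth = 32160.25/37019.21 − 1 = -0.1313.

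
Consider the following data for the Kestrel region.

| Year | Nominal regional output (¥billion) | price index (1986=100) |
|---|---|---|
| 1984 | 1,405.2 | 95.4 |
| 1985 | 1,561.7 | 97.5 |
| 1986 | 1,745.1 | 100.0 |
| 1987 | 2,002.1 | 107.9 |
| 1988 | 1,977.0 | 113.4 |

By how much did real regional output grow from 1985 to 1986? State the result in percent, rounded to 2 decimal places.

Real regional output 1985 = 1561.7/0.975 = 1601.74.
Real regional output 1986 = 1745.1/1.000 = 1745.10.
Change = 1745.10/1601.74 − 1 = 0.0895.

8.95%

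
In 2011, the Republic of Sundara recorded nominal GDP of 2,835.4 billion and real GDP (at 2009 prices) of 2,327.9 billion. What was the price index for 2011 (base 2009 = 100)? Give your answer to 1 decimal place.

121.8

price index = (Nominal / Real) × 100 = 2835.4 / 2327.9 × 100 = 121.80.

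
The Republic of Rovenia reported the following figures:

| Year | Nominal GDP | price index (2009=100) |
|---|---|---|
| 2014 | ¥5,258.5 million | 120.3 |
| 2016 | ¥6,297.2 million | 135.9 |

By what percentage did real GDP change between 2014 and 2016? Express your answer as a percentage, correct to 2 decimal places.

Real GDP 2014 = 5258.5 / 1.203 = 4371.16.
Real GDP 2016 = 6297.2 / 1.359 = 4633.70.
Real growth = 4633.70 / 4371.16 − 1 = 0.0601.

6.01%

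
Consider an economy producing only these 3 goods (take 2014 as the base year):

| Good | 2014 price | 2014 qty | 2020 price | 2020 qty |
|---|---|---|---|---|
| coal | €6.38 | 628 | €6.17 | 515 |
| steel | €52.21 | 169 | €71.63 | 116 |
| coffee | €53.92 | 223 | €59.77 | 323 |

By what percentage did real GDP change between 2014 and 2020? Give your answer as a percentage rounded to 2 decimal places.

Real GDP 2014 = Nominal GDP 2014 = 6.38·628 + 52.21·169 + 53.92·223 = 24854.29.
Real GDP 2020 (at 2014 prices) = 6.38·515 + 52.21·116 + 53.92·323 = 26758.22.
Real growth = 26758.22/24854.29 − 1 = 0.0766.

7.66%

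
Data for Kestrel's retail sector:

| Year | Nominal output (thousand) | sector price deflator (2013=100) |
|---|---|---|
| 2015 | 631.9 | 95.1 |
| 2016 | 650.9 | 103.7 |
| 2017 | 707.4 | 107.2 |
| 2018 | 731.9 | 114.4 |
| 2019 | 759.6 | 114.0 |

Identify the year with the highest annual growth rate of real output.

2017

2016: real = 650.9/1.037 = 627.68; growth vs 2015 (664.46) = -5.54%.
2017: real = 707.4/1.072 = 659.89; growth vs 2016 (627.68) = 5.13%.
2018: real = 731.9/1.144 = 639.77; growth vs 2017 (659.89) = -3.05%.
2019: real = 759.6/1.140 = 666.32; growth vs 2018 (639.77) = 4.15%.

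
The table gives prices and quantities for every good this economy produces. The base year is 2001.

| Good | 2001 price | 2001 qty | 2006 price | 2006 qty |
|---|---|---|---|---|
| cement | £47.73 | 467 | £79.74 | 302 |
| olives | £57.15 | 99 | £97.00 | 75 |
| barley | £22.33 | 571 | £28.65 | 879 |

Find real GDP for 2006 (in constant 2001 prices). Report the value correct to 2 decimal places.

Real GDP 2006 = Σ (p_2001 × q_2006) = 47.73·302 + 57.15·75 + 22.33·879 = 38328.78.

£38328.78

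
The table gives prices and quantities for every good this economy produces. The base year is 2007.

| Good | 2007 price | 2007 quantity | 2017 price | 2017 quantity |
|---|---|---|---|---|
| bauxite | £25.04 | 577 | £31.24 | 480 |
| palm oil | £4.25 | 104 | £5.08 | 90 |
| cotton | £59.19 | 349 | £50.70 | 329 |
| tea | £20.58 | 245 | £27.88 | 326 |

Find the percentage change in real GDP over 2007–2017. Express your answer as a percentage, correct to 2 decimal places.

-4.94%

Real GDP 2007 = Nominal GDP 2007 = 25.04·577 + 4.25·104 + 59.19·349 + 20.58·245 = 40589.49.
Real GDP 2017 (at 2007 prices) = 25.04·480 + 4.25·90 + 59.19·329 + 20.58·326 = 38584.29.
Real growth = 38584.29/40589.49 − 1 = -0.0494.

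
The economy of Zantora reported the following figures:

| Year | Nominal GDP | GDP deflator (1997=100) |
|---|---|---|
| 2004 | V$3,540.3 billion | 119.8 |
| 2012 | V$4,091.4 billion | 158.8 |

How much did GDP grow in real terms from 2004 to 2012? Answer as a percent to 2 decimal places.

-12.82%

Deflate each year: 2004 → 3540.3/1.198 = 2955.18; 2012 → 4091.4/1.588 = 2576.45.
So real GDP changed by 2576.45/2955.18 − 1 = -0.1282, i.e. -12.82%.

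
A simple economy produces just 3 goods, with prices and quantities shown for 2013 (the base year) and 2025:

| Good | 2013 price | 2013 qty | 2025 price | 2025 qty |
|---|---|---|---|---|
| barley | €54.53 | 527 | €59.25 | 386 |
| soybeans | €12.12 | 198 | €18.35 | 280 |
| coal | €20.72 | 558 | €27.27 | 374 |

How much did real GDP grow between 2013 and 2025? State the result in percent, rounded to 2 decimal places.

-24.61%

Real GDP 2013 = Nominal GDP 2013 = 54.53·527 + 12.12·198 + 20.72·558 = 42698.83.
Real GDP 2025 (at 2013 prices) = 54.53·386 + 12.12·280 + 20.72·374 = 32191.46.
Real growth = 32191.46/42698.83 − 1 = -0.2461.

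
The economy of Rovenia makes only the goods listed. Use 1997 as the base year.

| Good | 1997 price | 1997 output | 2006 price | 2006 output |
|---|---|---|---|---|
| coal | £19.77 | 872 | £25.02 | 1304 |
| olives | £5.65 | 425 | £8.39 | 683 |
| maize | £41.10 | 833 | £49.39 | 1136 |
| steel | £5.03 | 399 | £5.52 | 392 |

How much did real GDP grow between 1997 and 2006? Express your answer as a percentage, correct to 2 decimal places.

40.11%

Real GDP 1997 = Nominal GDP 1997 = 19.77·872 + 5.65·425 + 41.10·833 + 5.03·399 = 55883.96.
Real GDP 2006 (at 1997 prices) = 19.77·1304 + 5.65·683 + 41.10·1136 + 5.03·392 = 78300.39.
Real growth = 78300.39/55883.96 − 1 = 0.4011.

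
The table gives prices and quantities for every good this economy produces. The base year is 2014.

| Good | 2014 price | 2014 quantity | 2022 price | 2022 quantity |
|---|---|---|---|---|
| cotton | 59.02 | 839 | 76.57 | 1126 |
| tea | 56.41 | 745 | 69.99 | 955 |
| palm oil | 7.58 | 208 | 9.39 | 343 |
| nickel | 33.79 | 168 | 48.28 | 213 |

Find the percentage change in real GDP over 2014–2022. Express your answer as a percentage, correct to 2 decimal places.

Real GDP 2014 = Nominal GDP 2014 = 59.02·839 + 56.41·745 + 7.58·208 + 33.79·168 = 98796.59.
Real GDP 2022 (at 2014 prices) = 59.02·1126 + 56.41·955 + 7.58·343 + 33.79·213 = 130125.28.
Real growth = 130125.28/98796.59 − 1 = 0.3171.

31.71%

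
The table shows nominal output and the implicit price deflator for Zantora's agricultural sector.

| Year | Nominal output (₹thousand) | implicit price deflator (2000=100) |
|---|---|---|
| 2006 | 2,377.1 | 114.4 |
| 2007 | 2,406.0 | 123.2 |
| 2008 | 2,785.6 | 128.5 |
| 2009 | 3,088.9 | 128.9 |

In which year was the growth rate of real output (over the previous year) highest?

2007: real = 2406.0/1.232 = 1952.92; growth vs 2006 (2077.88) = -6.01%.
2008: real = 2785.6/1.285 = 2167.78; growth vs 2007 (1952.92) = 11.00%.
2009: real = 3088.9/1.289 = 2396.35; growth vs 2008 (2167.78) = 10.54%.

2008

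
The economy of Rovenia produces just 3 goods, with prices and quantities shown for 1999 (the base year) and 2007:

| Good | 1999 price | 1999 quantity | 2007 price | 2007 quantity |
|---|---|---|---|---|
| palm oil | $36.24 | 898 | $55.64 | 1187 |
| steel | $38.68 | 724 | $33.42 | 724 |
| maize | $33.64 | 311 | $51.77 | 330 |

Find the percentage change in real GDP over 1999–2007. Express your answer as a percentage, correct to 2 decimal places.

Real GDP 1999 = Nominal GDP 1999 = 36.24·898 + 38.68·724 + 33.64·311 = 71009.88.
Real GDP 2007 (at 1999 prices) = 36.24·1187 + 38.68·724 + 33.64·330 = 82122.40.
Real growth = 82122.40/71009.88 − 1 = 0.1565.

15.65%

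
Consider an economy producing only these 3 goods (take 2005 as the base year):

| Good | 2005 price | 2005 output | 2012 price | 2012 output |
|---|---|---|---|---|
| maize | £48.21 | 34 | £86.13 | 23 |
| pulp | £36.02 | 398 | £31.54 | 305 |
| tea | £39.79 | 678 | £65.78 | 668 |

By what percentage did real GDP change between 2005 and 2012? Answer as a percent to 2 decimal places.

Real GDP 2005 = Nominal GDP 2005 = 48.21·34 + 36.02·398 + 39.79·678 = 42952.72.
Real GDP 2012 (at 2005 prices) = 48.21·23 + 36.02·305 + 39.79·668 = 38674.65.
Real growth = 38674.65/42952.72 − 1 = -0.0996.

-9.96%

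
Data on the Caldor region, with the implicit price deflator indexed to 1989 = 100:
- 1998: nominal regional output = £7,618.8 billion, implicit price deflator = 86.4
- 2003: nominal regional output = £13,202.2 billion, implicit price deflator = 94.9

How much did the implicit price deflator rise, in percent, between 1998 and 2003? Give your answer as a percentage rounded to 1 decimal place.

9.8%

Price-level change = 94.9 / 86.4 − 1 = 0.0984.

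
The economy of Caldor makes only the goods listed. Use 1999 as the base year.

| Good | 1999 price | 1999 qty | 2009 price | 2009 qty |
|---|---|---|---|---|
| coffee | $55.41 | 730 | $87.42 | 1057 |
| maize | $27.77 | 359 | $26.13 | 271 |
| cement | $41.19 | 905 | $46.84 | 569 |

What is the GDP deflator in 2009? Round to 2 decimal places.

140.89

Nominal GDP 2009 = 87.42·1057 + 26.13·271 + 46.84·569 = 126136.13.
Real GDP 2009 (at 1999 prices) = 55.41·1057 + 27.77·271 + 41.19·569 = 89531.15.
Deflator = Nominal/Real × 100 = 126136.13/89531.15 × 100 = 140.885.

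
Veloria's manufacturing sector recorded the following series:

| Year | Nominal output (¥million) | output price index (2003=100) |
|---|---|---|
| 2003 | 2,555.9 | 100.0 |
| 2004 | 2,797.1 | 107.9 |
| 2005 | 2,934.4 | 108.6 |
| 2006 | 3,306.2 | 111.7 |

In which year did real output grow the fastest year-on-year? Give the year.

2006

2004: real = 2797.1/1.079 = 2592.31; growth vs 2003 (2555.90) = 1.42%.
2005: real = 2934.4/1.086 = 2702.03; growth vs 2004 (2592.31) = 4.23%.
2006: real = 3306.2/1.117 = 2959.89; growth vs 2005 (2702.03) = 9.54%.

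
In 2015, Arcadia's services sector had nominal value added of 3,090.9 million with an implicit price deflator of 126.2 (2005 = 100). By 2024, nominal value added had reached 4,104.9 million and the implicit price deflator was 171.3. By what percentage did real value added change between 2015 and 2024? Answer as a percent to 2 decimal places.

-2.16%

Real value added 2015 = 3090.9 / 1.262 = 2449.21.
Real value added 2024 = 4104.9 / 1.713 = 2396.32.
Real growth = 2396.32 / 2449.21 − 1 = -0.0216.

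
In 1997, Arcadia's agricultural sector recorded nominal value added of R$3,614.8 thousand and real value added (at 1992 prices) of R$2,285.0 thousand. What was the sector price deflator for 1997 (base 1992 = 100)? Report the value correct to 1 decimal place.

158.2

sector price deflator = (Nominal / Real) × 100 = 3614.8 / 2285.0 × 100 = 158.20.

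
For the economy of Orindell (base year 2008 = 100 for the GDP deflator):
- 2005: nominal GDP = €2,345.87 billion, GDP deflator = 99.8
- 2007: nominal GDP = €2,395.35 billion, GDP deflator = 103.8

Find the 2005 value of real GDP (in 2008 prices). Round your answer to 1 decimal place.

€2,350.6 billion

Real GDP = Nominal / (GDP deflator/100) = 2345.87 / 0.998 = 2350.57.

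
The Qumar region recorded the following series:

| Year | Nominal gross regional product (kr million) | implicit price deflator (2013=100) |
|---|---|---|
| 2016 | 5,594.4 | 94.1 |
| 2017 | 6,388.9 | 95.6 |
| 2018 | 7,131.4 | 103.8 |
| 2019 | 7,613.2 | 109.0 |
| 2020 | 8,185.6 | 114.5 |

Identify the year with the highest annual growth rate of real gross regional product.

2017: real = 6388.9/0.956 = 6682.95; growth vs 2016 (5945.16) = 12.41%.
2018: real = 7131.4/1.038 = 6870.33; growth vs 2017 (6682.95) = 2.80%.
2019: real = 7613.2/1.090 = 6984.59; growth vs 2018 (6870.33) = 1.66%.
2020: real = 8185.6/1.145 = 7149.00; growth vs 2019 (6984.59) = 2.35%.

2017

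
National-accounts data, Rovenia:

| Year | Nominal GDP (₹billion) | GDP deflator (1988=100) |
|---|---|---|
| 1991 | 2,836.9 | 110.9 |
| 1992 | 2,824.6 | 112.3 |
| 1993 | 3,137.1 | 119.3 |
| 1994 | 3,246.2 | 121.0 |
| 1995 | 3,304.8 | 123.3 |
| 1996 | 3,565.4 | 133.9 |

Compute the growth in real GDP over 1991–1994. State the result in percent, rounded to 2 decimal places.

Real GDP 1991 = 2836.9/1.109 = 2558.07.
Real GDP 1994 = 3246.2/1.210 = 2682.81.
Change = 2682.81/2558.07 − 1 = 0.0488.

4.88%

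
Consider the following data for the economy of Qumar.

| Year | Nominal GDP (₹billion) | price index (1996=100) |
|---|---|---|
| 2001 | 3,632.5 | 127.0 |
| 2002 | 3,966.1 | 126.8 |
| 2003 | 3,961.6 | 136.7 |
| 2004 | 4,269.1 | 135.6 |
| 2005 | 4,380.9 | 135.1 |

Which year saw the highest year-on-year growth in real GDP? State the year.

2002

2002: real = 3966.1/1.268 = 3127.84; growth vs 2001 (2860.24) = 9.36%.
2003: real = 3961.6/1.367 = 2898.02; growth vs 2002 (3127.84) = -7.35%.
2004: real = 4269.1/1.356 = 3148.30; growth vs 2003 (2898.02) = 8.64%.
2005: real = 4380.9/1.351 = 3242.71; growth vs 2004 (3148.30) = 3.00%.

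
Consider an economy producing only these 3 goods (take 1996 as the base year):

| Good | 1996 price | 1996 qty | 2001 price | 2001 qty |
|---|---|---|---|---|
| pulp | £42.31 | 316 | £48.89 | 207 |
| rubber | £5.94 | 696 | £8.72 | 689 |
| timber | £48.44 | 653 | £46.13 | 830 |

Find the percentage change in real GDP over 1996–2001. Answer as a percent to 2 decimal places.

Real GDP 1996 = Nominal GDP 1996 = 42.31·316 + 5.94·696 + 48.44·653 = 49135.52.
Real GDP 2001 (at 1996 prices) = 42.31·207 + 5.94·689 + 48.44·830 = 53056.03.
Real growth = 53056.03/49135.52 − 1 = 0.0798.

7.98%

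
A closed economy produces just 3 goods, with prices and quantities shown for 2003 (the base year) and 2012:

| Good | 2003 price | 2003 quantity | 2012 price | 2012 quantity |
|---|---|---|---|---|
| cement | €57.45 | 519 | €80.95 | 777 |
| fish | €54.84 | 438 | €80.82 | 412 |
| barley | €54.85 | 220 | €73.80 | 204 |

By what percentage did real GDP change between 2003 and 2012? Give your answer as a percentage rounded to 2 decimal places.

19.00%

Real GDP 2003 = Nominal GDP 2003 = 57.45·519 + 54.84·438 + 54.85·220 = 65903.47.
Real GDP 2012 (at 2003 prices) = 57.45·777 + 54.84·412 + 54.85·204 = 78422.13.
Real growth = 78422.13/65903.47 − 1 = 0.1900.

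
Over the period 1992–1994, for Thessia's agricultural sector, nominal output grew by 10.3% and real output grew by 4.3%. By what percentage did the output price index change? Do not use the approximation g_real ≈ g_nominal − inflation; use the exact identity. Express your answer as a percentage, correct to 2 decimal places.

5.75%

(1 + g_nom) = (1 + g_real)(1 + π), so π = 1.1030 / 1.0430 − 1 = 0.05753.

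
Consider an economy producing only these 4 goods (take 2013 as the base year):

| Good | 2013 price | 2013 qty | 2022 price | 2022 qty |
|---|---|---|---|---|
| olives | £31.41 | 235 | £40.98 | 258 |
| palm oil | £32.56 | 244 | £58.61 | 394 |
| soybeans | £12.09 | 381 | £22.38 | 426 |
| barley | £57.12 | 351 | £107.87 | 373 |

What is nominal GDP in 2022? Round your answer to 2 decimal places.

Nominal GDP 2022 = Σ (p_2022 × q_2022) = 40.98·258 + 58.61·394 + 22.38·426 + 107.87·373 = 83434.57.

£83434.57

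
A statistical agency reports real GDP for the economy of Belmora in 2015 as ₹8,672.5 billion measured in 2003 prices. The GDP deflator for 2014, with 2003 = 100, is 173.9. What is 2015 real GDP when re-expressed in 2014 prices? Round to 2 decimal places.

Real GDP in 2014 prices = Real GDP in 2003 prices × (P_2014/P_2003) = 8672.5 × 1.739 = 15081.48.

₹15,081.48 billion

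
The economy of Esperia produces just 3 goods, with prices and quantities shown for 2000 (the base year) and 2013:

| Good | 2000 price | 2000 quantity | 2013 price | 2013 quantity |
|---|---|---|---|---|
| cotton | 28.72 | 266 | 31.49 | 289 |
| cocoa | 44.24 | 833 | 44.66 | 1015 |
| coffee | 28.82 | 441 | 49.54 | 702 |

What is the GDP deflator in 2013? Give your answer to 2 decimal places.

121.48

Nominal GDP 2013 = 31.49·289 + 44.66·1015 + 49.54·702 = 89207.59.
Real GDP 2013 (at 2000 prices) = 28.72·289 + 44.24·1015 + 28.82·702 = 73435.32.
Deflator = Nominal/Real × 100 = 89207.59/73435.32 × 100 = 121.478.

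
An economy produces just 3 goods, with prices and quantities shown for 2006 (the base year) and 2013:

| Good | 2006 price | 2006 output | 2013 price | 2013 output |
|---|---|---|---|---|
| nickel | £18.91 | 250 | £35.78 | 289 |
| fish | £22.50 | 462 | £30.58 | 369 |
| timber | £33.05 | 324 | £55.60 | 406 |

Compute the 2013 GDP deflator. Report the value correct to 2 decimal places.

162.58

Nominal GDP 2013 = 35.78·289 + 30.58·369 + 55.60·406 = 44198.04.
Real GDP 2013 (at 2006 prices) = 18.91·289 + 22.50·369 + 33.05·406 = 27185.79.
Deflator = Nominal/Real × 100 = 44198.04/27185.79 × 100 = 162.578.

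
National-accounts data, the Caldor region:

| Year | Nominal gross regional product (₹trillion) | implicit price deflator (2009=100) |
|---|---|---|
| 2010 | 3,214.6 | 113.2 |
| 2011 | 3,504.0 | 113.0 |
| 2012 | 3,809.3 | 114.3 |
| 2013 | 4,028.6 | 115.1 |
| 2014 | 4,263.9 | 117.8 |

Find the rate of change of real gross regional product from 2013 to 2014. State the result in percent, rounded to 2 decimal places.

Real gross regional product 2013 = 4028.6/1.151 = 3500.09.
Real gross regional product 2014 = 4263.9/1.178 = 3619.61.
Change = 3619.61/3500.09 − 1 = 0.0341.

3.41%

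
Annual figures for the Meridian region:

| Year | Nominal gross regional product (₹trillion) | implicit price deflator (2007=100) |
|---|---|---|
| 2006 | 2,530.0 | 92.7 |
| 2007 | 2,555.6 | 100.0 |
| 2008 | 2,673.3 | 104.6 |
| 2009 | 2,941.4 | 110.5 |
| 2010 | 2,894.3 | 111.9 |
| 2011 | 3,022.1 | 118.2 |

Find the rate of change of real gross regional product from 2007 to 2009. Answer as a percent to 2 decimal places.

Real gross regional product 2007 = 2555.6/1.000 = 2555.60.
Real gross regional product 2009 = 2941.4/1.105 = 2661.90.
Change = 2661.90/2555.60 − 1 = 0.0416.

4.16%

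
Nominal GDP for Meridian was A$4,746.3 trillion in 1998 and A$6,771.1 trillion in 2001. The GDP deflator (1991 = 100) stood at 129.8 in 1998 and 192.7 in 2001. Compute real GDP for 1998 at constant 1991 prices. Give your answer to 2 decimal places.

Real GDP = Nominal / (GDP deflator/100) = 4746.3 / 1.298 = 3656.63.

A$3,656.63 trillion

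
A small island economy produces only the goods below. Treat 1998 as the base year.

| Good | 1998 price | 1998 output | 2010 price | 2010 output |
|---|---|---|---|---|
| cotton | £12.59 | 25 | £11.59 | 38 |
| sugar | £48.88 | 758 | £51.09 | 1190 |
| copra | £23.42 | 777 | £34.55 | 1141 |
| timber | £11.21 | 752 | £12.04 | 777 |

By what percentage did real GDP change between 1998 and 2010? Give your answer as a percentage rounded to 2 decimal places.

47.01%

Real GDP 1998 = Nominal GDP 1998 = 12.59·25 + 48.88·758 + 23.42·777 + 11.21·752 = 63993.05.
Real GDP 2010 (at 1998 prices) = 12.59·38 + 48.88·1190 + 23.42·1141 + 11.21·777 = 94078.01.
Real growth = 94078.01/63993.05 − 1 = 0.4701.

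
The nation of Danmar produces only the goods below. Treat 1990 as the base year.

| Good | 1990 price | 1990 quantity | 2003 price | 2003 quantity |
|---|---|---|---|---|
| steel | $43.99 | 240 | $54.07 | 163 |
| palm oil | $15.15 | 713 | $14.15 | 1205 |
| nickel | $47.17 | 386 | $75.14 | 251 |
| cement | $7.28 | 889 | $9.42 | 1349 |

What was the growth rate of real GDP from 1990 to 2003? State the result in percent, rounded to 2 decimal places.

2.28%

Real GDP 1990 = Nominal GDP 1990 = 43.99·240 + 15.15·713 + 47.17·386 + 7.28·889 = 46039.09.
Real GDP 2003 (at 1990 prices) = 43.99·163 + 15.15·1205 + 47.17·251 + 7.28·1349 = 47086.51.
Real growth = 47086.51/46039.09 − 1 = 0.0228.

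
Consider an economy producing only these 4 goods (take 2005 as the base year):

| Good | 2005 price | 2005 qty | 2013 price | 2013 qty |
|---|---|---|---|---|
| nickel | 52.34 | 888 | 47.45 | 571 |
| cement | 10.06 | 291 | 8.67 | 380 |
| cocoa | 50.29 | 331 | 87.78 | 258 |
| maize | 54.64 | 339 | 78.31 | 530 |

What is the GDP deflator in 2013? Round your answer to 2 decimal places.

124.98

Nominal GDP 2013 = 47.45·571 + 8.67·380 + 87.78·258 + 78.31·530 = 94540.09.
Real GDP 2013 (at 2005 prices) = 52.34·571 + 10.06·380 + 50.29·258 + 54.64·530 = 75642.96.
Deflator = Nominal/Real × 100 = 94540.09/75642.96 × 100 = 124.982.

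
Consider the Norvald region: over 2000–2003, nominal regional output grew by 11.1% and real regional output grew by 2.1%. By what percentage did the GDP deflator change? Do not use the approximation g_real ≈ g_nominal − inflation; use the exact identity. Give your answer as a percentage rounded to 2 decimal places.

8.81%

(1 + g_nom) = (1 + g_real)(1 + π), so π = 1.1110 / 1.0210 − 1 = 0.08815.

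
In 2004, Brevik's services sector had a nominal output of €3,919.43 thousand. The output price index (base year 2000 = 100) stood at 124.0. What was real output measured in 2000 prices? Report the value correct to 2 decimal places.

€3,160.83 thousand

Real output = Nominal / (output price index/100) = 3919.43 / 1.240 = 3160.83.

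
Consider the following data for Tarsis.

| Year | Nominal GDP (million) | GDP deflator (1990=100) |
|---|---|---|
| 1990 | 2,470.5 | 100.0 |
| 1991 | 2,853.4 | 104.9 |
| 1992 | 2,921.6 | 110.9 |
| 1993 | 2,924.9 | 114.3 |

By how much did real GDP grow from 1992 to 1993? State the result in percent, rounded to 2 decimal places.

Real GDP 1992 = 2921.6/1.109 = 2634.45.
Real GDP 1993 = 2924.9/1.143 = 2558.97.
Change = 2558.97/2634.45 − 1 = -0.0287.

-2.87%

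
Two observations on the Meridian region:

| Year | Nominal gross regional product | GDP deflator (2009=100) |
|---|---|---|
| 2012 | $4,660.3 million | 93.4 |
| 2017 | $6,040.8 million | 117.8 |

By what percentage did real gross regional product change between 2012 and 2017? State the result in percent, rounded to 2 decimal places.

2.77%

Deflate each year: 2012 → 4660.3/0.934 = 4989.61; 2017 → 6040.8/1.178 = 5128.01.
So real gross regional product changed by 5128.01/4989.61 − 1 = 0.0277, i.e. 2.77%.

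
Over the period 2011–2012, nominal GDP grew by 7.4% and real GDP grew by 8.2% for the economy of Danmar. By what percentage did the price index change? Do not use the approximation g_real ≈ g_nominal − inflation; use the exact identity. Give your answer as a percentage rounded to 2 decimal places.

-0.74%

(1 + g_nom) = (1 + g_real)(1 + π), so π = 1.0740 / 1.0820 − 1 = -0.00739.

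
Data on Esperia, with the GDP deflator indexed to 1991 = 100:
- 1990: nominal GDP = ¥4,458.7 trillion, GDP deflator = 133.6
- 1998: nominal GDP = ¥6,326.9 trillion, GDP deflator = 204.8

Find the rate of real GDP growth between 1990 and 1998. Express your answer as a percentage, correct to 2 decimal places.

Real GDP 1990 = 4458.7 / 1.336 = 3337.35.
Real GDP 1998 = 6326.9 / 2.048 = 3089.31.
Real growth = 3089.31 / 3337.35 − 1 = -0.0743.

-7.43%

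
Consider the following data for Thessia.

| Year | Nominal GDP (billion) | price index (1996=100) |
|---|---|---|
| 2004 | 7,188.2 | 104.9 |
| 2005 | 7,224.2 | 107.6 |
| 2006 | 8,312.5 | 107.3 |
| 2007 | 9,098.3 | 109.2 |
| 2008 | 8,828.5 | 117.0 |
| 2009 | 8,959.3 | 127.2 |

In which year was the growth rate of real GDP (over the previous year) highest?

2005: real = 7224.2/1.076 = 6713.94; growth vs 2004 (6852.43) = -2.02%.
2006: real = 8312.5/1.073 = 7746.97; growth vs 2005 (6713.94) = 15.39%.
2007: real = 9098.3/1.092 = 8331.78; growth vs 2006 (7746.97) = 7.55%.
2008: real = 8828.5/1.170 = 7545.73; growth vs 2007 (8331.78) = -9.43%.
2009: real = 8959.3/1.272 = 7043.47; growth vs 2008 (7545.73) = -6.66%.

2006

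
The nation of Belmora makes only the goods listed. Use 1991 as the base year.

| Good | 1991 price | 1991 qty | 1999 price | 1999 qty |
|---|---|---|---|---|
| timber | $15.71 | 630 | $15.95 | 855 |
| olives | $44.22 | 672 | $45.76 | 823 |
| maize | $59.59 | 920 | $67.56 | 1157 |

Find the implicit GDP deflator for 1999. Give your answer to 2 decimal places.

Nominal GDP 1999 = 15.95·855 + 45.76·823 + 67.56·1157 = 129464.65.
Real GDP 1999 (at 1991 prices) = 15.71·855 + 44.22·823 + 59.59·1157 = 118770.74.
Deflator = Nominal/Real × 100 = 129464.65/118770.74 × 100 = 109.004.

109.00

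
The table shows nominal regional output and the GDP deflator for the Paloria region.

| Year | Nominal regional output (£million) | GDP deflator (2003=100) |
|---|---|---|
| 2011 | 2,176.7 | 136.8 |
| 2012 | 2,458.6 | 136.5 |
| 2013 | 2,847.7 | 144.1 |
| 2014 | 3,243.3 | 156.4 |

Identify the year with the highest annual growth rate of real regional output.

2012

2012: real = 2458.6/1.365 = 1801.17; growth vs 2011 (1591.15) = 13.20%.
2013: real = 2847.7/1.441 = 1976.20; growth vs 2012 (1801.17) = 9.72%.
2014: real = 3243.3/1.564 = 2073.72; growth vs 2013 (1976.20) = 4.93%.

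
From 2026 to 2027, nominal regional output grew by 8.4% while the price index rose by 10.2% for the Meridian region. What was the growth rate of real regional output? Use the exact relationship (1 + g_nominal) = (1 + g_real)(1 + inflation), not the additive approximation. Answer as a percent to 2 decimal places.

-1.63%

(1 + g_nom) = (1 + g_real)(1 + π), so g_real = 1.0840 / 1.1020 − 1 = -0.01633.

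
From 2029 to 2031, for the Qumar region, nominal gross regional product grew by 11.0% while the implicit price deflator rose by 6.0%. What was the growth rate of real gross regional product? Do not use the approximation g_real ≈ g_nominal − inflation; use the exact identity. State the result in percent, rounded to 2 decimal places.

4.72%

(1 + g_nom) = (1 + g_real)(1 + π), so g_real = 1.1100 / 1.0600 − 1 = 0.04717.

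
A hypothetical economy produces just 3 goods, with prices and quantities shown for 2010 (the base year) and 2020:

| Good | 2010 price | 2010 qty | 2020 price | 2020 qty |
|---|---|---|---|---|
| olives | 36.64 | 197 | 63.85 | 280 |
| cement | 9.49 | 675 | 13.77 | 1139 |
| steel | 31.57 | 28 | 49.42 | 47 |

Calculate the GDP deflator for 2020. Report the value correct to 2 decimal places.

Nominal GDP 2020 = 63.85·280 + 13.77·1139 + 49.42·47 = 35884.77.
Real GDP 2020 (at 2010 prices) = 36.64·280 + 9.49·1139 + 31.57·47 = 22552.10.
Deflator = Nominal/Real × 100 = 35884.77/22552.10 × 100 = 159.119.

159.12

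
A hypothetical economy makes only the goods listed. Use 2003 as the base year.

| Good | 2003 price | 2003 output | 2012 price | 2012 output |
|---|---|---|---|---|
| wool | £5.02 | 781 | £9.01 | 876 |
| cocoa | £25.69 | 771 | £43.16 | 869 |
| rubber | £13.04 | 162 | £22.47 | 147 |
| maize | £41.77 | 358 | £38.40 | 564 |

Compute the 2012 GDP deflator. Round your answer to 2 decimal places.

Nominal GDP 2012 = 9.01·876 + 43.16·869 + 22.47·147 + 38.40·564 = 70359.49.
Real GDP 2012 (at 2003 prices) = 5.02·876 + 25.69·869 + 13.04·147 + 41.77·564 = 52197.29.
Deflator = Nominal/Real × 100 = 70359.49/52197.29 × 100 = 134.795.

134.80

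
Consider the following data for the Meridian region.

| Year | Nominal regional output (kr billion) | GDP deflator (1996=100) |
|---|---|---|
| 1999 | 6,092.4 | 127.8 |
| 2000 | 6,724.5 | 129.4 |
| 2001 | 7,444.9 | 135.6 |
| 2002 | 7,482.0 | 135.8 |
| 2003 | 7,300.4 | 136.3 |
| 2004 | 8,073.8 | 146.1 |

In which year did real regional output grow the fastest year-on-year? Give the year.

2000

2000: real = 6724.5/1.294 = 5196.68; growth vs 1999 (4767.14) = 9.01%.
2001: real = 7444.9/1.356 = 5490.34; growth vs 2000 (5196.68) = 5.65%.
2002: real = 7482.0/1.358 = 5509.57; growth vs 2001 (5490.34) = 0.35%.
2003: real = 7300.4/1.363 = 5356.13; growth vs 2002 (5509.57) = -2.78%.
2004: real = 8073.8/1.461 = 5526.21; growth vs 2003 (5356.13) = 3.18%.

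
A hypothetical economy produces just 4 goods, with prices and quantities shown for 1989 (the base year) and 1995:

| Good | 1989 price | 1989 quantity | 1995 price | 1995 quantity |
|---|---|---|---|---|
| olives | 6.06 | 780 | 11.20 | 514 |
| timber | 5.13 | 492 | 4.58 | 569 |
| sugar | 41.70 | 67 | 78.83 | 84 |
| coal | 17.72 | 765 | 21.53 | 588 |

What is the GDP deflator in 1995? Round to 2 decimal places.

Nominal GDP 1995 = 11.20·514 + 4.58·569 + 78.83·84 + 21.53·588 = 27644.18.
Real GDP 1995 (at 1989 prices) = 6.06·514 + 5.13·569 + 41.70·84 + 17.72·588 = 19955.97.
Deflator = Nominal/Real × 100 = 27644.18/19955.97 × 100 = 138.526.

138.53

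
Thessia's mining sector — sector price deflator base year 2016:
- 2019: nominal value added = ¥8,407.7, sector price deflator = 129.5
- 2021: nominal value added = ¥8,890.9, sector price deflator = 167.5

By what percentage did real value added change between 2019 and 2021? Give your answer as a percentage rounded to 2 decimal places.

Real value added 2019 = 8407.7 / 1.295 = 6492.43.
Real value added 2021 = 8890.9 / 1.675 = 5308.00.
Real growth = 5308.00 / 6492.43 − 1 = -0.1824.

-18.24%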